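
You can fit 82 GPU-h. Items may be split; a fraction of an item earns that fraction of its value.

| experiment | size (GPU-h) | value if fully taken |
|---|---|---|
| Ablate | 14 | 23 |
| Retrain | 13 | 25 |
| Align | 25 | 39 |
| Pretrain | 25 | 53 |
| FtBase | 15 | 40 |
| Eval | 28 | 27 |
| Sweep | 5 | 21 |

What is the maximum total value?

Best value per unit of size first: Sweep 21/5≈4.2, FtBase 40/15≈2.67, Pretrain 53/25≈2.12, Retrain 25/13≈1.92, Ablate 23/14≈1.64, Align 39/25≈1.56, Eval 27/28≈0.964.
Sweep: take in full, 5 GPU-h for value 21 → 77 left.
All 15 GPU-h of FtBase fit (value 40) → 62 remain.
Take all of Pretrain (25 GPU-h, value 53) → 37 GPU-h left.
Take all of Retrain (13 GPU-h, value 25) → 24 GPU-h left.
All 14 GPU-h of Ablate fit (value 23) → 10 remain.
Fill the last 10 GPU-h with part of Align: 10/25 of it earns 15.6.
Total value = 177.6.

177.6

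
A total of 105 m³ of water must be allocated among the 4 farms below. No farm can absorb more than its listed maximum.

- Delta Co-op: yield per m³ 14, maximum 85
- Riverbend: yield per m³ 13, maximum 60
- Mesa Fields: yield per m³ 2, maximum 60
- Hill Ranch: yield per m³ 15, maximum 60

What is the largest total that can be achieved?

1530

Rank by yield per m³: Hill Ranch 15 > Delta Co-op 14 > Riverbend 13 > Mesa Fields 2.
Hill Ranch: +60 to 60 (cap) — 45 left.
Delta Co-op: +45 (room for 85) → 45. Pool exhausted.
Total = 14×45 + 15×60 = 1530.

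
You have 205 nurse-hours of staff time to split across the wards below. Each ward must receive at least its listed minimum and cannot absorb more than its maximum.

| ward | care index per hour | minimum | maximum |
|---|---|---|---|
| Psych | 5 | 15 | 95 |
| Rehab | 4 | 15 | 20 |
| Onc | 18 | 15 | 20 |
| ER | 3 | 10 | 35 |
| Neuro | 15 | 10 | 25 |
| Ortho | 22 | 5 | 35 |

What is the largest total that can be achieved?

Meeting every minimum uses 15+15+15+10+10+5 = 70 nurse-hours, leaving 135.
Order the wards by care index per hour: Ortho 22 > Onc 18 > Neuro 15 > Psych 5 > Rehab 4 > ER 3.
Give Ortho 30 more to hit its cap of 35 ; 105 left.
Give Onc 5 more to hit its cap of 20 ; 100 left.
Neuro takes 15 more to reach its cap of 25 ; 85 left.
Psych takes 80 more to reach its cap of 95 ; 5 left.
Give Rehab 5 more to hit its cap of 20 ; 0 left.
Total = 5×95 + 4×20 + 18×20 + 3×10 + 15×25 + 22×35 = 2090.

2090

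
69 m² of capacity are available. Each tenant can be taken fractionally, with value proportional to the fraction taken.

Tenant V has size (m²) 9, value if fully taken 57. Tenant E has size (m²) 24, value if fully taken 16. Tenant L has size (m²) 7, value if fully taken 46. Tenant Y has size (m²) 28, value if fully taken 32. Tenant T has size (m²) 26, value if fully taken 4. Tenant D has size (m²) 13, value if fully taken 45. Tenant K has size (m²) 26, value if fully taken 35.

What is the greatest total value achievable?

199

Sort by value density: Tenant L 46/7≈6.57, Tenant V 57/9≈6.33, Tenant D 45/13≈3.46, Tenant K 35/26≈1.35, Tenant Y 32/28≈1.14, Tenant E 16/24≈0.667, Tenant T 4/26≈0.154.
All 7 m² of Tenant L fit (value 46) — 62 remain.
Tenant V: take in full, 9 m² for value 57 — 53 left.
Take all of Tenant D (13 m², value 45) — 40 m² left.
Tenant K: take in full, 26 m² for value 35 — 14 left.
Fill the last 14 m² with part of Tenant Y: 14/28 of it earns 16.
Total value = 199.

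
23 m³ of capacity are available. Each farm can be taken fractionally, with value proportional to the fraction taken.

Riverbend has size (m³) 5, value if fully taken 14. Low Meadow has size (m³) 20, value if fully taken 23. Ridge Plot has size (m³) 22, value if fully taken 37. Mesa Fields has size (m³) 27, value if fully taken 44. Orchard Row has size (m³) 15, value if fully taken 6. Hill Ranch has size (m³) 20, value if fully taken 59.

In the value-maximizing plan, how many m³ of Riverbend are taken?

Best value per unit of size first: Hill Ranch 59/20≈2.95, Riverbend 14/5≈2.8, Ridge Plot 37/22≈1.68, Mesa Fields 44/27≈1.63, Low Meadow 23/20≈1.15, Orchard Row 6/15≈0.4.
Hill Ranch: take in full, 20 m³ for value 59 — 3 left.
Fill the last 3 m³ with part of Riverbend: 3/5 of it earns 8.4.

3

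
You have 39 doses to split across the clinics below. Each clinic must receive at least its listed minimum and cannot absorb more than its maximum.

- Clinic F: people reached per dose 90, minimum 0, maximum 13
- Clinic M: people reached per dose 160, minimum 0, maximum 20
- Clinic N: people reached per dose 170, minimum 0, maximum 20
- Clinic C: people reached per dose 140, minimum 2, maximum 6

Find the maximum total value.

Meeting every minimum uses 0+0+0+2 = 2 doses, leaving 37.
Rank by people reached per dose: Clinic N 170 > Clinic M 160 > Clinic C 140 > Clinic F 90.
Clinic N: +20 to 20 (cap) ; 17 left.
Clinic M has room for 20 more but only 17 remain, so it gets 17.
Total = 160×17 + 170×20 + 140×2 = 6400.

6400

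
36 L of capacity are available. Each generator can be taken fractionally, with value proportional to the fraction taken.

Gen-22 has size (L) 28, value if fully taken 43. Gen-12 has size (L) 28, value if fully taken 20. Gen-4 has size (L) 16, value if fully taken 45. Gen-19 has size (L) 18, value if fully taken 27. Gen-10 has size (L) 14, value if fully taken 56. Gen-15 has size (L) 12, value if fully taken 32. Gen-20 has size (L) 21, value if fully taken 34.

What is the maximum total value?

Best value per unit of size first: Gen-10 56/14≈4, Gen-4 45/16≈2.81, Gen-15 32/12≈2.67, Gen-20 34/21≈1.62, Gen-22 43/28≈1.54, Gen-19 27/18≈1.5, Gen-12 20/28≈0.714.
Take all of Gen-10 (14 L, value 56) → 22 L left.
Gen-4: take in full, 16 L for value 45 → 6 left.
Fill the last 6 L with part of Gen-15: 6/12 of it earns 16.
Total value = 117.

117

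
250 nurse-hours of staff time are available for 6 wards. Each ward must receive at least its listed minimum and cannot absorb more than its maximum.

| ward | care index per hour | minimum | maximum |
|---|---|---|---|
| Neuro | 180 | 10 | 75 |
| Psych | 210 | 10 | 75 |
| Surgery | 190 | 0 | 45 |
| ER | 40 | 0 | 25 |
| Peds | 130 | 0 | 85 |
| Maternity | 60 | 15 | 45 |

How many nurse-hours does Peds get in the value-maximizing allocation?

Meeting every minimum uses 10+10+0+0+0+15 = 35 nurse-hours, leaving 215.
Rank by care index per hour: Psych 210 > Surgery 190 > Neuro 180 > Peds 130 > Maternity 60 > ER 40.
Give Psych 65 more to hit its cap of 75 → 150 left.
Surgery: +45 to 45 (cap) → 105 left.
Give Neuro 65 more to hit its cap of 75 → 40 left.
Peds: +40 (room for 85) → 40. Pool exhausted.

40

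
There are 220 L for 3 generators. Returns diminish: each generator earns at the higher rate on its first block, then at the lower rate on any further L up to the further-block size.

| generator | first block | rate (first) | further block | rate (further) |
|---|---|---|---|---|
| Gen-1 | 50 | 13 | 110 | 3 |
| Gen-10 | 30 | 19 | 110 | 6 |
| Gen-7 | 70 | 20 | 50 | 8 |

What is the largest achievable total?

3140

Treat each block as its own option and order by rate: Gen-7/tier1 20 > Gen-10/tier1 19 > Gen-1/tier1 13 > Gen-7/tier2 8 > Gen-10/tier2 6 > Gen-1/tier2 3.
Gen-7 tier1 at 20: fill all 70 → 150 left.
Gen-10/tier1 (19): +30 → 120 left.
Gen-1 tier1 at 13: fill all 50 → 70 left.
Fill Gen-7 tier2 block (50 at 8) → 20 left.
Gen-10/tier2: +20 of 110 at 6; pool empty.
Total = 20×70 + 19×30 + 13×50 + 8×50 + 6×20 = 3140.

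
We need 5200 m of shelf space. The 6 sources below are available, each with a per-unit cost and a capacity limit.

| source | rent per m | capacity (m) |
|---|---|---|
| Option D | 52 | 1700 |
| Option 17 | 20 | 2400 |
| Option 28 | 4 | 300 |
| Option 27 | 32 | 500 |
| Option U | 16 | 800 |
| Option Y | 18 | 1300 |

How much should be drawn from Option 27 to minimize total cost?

Fill from the cheapest source first.
Option 28 (4): use full 300 → 4900 m to go.
Option U (16): use full 800 → 4100 m to go.
Option Y (18): use full 1300 → 2800 m to go.
Option 17 (20): use full 2400 → 400 m to go.
Take 400 from Option 27 at 32 to finish.
Option D: unused.

400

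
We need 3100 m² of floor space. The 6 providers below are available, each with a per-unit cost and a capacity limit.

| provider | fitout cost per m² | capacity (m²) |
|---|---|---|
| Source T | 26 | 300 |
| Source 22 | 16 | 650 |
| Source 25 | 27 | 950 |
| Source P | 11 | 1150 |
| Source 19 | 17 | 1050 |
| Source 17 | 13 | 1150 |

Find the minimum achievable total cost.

40550

Cheapest first:
Take 1150 from Source P at 11 ; need 1950 more.
Source 17 at 13: take all 1150 m² ; 800 still needed.
Source 22 at 16: take all 650 m² ; 150 still needed.
Source 19 (17): take the remaining 150 ; done.
Source T, Source 25: unused.
Cost = 1150×11 + 1150×13 + 650×16 + 150×17 = 40550.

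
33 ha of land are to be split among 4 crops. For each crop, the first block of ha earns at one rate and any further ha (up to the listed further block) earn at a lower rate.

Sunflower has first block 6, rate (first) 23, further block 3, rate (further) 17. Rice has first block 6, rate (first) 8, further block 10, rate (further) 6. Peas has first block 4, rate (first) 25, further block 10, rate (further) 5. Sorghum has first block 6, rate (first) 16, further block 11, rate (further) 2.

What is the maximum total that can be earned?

Rank every tier by rate: Peas/T1 25 > Sunflower/T1 23 > Sunflower/T2 17 > Sorghum/T1 16 > Rice/T1 8 > Rice/T2 6 > Peas/T2 5 > Sorghum/T2 2.
Peas/T1 (25): +4 → 29 left.
Sunflower T1 at 23: fill all 6 → 23 left.
Fill Sunflower T2 block (3 at 17) → 20 left.
Sorghum/T1 (16): +6 → 14 left.
Fill Rice T1 block (6 at 8) → 8 left.
Rice T2 at 6: only 8 left, fill 8.
Total = 25×4 + 23×6 + 17×3 + 16×6 + 8×6 + 6×8 = 481.

481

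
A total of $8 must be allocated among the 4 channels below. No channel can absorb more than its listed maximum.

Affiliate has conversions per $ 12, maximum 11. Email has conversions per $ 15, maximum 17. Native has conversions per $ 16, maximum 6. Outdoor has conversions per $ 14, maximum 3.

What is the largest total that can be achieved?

126

Rank by conversions per $: Native 16 > Email 15 > Outdoor 14 > Affiliate 12.
Native: +6 to 6 (cap) → 2 left.
Only 2 left; Email takes them to reach 2.
Total = 15×2 + 16×6 = 126.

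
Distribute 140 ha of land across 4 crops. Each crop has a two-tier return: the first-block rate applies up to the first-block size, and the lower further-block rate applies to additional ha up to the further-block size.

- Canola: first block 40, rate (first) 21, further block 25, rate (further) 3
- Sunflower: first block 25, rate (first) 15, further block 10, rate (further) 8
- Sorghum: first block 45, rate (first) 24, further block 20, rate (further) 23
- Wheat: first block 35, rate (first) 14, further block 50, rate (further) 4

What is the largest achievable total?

2895

Treat each block as its own option and order by rate: Sorghum/first 24 > Sorghum/second 23 > Canola/first 21 > Sunflower/first 15 > Wheat/first 14 > Sunflower/second 8 > Wheat/second 4 > Canola/second 3.
Fill Sorghum first block (45 at 24) → 95 left.
Sorghum/second (23): +20 → 75 left.
Fill Canola first block (40 at 21) → 35 left.
Fill Sunflower first block (25 at 15) → 10 left.
10 remain; put them into Wheat first at 14.
Total = 24×45 + 23×20 + 21×40 + 15×25 + 14×10 = 2895.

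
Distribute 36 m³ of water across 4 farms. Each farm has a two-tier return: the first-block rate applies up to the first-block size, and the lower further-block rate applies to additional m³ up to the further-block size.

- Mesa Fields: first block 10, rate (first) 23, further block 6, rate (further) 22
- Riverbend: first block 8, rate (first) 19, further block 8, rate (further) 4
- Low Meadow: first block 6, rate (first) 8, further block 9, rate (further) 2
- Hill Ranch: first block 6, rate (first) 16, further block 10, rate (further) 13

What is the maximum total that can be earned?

Rank every tier by rate: Mesa Fields/first 23 > Mesa Fields/second 22 > Riverbend/first 19 > Hill Ranch/first 16 > Hill Ranch/second 13 > Low Meadow/first 8 > Riverbend/second 4 > Low Meadow/second 2.
Mesa Fields first at 23: fill all 10 — 26 left.
Mesa Fields second at 22: fill all 6 — 20 left.
Riverbend first at 19: fill all 8 — 12 left.
Hill Ranch first at 16: fill all 6 — 6 left.
Hill Ranch/second: +6 of 10 at 13; pool empty.
Total = 23×10 + 22×6 + 19×8 + 16×6 + 13×6 = 688.

688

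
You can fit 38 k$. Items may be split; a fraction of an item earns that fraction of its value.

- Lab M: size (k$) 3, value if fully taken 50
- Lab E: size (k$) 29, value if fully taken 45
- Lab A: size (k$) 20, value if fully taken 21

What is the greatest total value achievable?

Sort by value density: Lab M 50/3≈16.7, Lab E 45/29≈1.55, Lab A 21/20≈1.05.
Lab M: take in full, 3 k$ for value 50 — 35 left.
All 29 k$ of Lab E fit (value 45) — 6 remain.
Fill the last 6 k$ with part of Lab A: 6/20 of it earns 6.3.
Total value = 101.3.

101.3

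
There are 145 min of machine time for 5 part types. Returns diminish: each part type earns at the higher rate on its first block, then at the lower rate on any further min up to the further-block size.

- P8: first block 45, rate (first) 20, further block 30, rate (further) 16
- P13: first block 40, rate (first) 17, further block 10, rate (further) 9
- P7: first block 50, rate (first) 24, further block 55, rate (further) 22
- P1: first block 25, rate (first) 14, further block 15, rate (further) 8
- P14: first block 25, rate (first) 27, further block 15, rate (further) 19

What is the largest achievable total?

3385

Rank every tier by rate: P14/first 27 > P7/first 24 > P7/second 22 > P8/first 20 > P14/second 19 > P13/first 17 > P8/second 16 > P1/first 14 > P13/second 9 > P1/second 8.
P14/first (27): +25 — 120 left.
Fill P7 first block (50 at 24) — 70 left.
Fill P7 second block (55 at 22) — 15 left.
15 remain; put them into P8 first at 20.
Total = 27×25 + 24×50 + 22×55 + 20×15 = 3385.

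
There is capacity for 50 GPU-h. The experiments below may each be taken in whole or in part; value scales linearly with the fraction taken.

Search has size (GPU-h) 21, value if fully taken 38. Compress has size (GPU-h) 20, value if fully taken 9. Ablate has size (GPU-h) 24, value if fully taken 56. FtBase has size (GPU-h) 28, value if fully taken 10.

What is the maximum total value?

96.25

Best value per unit of size first: Ablate 56/24≈2.33, Search 38/21≈1.81, Compress 9/20≈0.45, FtBase 10/28≈0.357.
Ablate: take in full, 24 GPU-h for value 56 ; 26 left.
All 21 GPU-h of Search fit (value 38) ; 5 remain.
Only 5 GPU-h remain; take 5/20 of Compress for value 9×5/20 = 2.25.
Total value = 96.25.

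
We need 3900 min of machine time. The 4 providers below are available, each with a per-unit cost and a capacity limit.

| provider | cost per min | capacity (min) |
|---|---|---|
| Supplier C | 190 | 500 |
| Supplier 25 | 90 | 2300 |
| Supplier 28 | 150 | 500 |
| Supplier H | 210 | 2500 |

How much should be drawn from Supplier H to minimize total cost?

600

Fill from the cheapest provider first.
Supplier 25 (90): use full 2300 — 1600 min to go.
Take 500 from Supplier 28 at 150 — need 1100 more.
Supplier C (190): use full 500 — 600 min to go.
Supplier H (210): take the remaining 600 — done.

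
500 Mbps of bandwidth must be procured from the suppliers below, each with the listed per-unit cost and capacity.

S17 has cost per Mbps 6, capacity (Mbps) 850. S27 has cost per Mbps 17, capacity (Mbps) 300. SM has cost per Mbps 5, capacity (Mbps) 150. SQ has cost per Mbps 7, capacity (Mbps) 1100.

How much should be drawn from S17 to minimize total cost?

350

Cheapest first:
Take 150 from SM at 5 → need 350 more.
S17 at 6: take 350 of its 850 → requirement met.
SQ, S27: unused.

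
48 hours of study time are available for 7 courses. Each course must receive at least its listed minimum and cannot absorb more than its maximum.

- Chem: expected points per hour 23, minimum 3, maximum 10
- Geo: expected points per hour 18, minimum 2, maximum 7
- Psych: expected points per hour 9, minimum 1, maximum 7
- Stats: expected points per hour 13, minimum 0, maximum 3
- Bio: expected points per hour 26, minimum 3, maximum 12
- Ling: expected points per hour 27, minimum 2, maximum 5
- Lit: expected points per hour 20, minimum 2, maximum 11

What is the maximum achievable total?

Meeting every minimum uses 3+2+1+0+3+2+2 = 13 hours, leaving 35.
Highest expected points per hour first: Ling 27 > Bio 26 > Chem 23 > Lit 20 > Geo 18 > Stats 13 > Psych 9.
Ling: +3 to 5 (cap) → 32 left.
Bio: +9 to 12 (cap) → 23 left.
Give Chem 7 more to hit its cap of 10 → 16 left.
Lit: +9 to 11 (cap) → 7 left.
Geo takes 5 more to reach its cap of 7 → 2 left.
Only 2 left; Stats takes them to reach 2.
Total = 23×10 + 18×7 + 9×1 + 13×2 + 26×12 + 27×5 + 20×11 = 1058.

1058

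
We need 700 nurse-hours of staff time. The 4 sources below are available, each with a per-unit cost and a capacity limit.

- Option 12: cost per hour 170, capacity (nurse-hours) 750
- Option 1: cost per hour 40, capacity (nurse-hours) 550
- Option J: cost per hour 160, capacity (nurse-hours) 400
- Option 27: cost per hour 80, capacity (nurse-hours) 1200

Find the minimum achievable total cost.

34000

Fill from the cheapest source first.
Take 550 from Option 1 at 40 → need 150 more.
Option 27 (80): take the remaining 150 → done.
Option J, Option 12: unused.
Cost = 550×40 + 150×80 = 34000.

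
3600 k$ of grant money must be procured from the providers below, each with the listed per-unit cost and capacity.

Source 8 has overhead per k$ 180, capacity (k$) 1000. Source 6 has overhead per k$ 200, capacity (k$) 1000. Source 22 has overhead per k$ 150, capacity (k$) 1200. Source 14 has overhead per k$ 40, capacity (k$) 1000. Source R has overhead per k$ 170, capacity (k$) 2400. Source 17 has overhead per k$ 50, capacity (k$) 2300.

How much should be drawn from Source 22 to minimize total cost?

300

Cheapest first:
Source 14 (40): use full 1000 ; 2600 k$ to go.
Source 17 at 50: take all 2300 k$ ; 300 still needed.
Source 22 (150): take the remaining 300 ; done.
Source R, Source 8, Source 6: unused.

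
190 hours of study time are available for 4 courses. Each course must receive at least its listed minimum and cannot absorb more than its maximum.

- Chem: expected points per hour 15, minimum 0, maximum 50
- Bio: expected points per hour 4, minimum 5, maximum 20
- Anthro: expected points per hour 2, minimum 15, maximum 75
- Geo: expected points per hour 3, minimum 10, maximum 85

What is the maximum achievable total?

1155

Meeting every minimum uses 0+5+15+10 = 30 hours, leaving 160.
Rank by expected points per hour: Chem 15 > Bio 4 > Geo 3 > Anthro 2.
Chem: +50 to 50 (cap) ; 110 left.
Give Bio 15 more to hit its cap of 20 ; 95 left.
Give Geo 75 more to hit its cap of 85 ; 20 left.
Anthro: +20 (room for 60) → 35. Pool exhausted.
Total = 15×50 + 4×20 + 2×35 + 3×85 = 1155.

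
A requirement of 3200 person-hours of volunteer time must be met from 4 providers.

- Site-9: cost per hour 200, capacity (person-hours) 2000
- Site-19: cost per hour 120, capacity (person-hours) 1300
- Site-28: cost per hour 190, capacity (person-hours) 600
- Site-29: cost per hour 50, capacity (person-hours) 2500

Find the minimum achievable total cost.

209000

Cheapest first:
Site-29 (50): use full 2500 → 700 person-hours to go.
Site-19 (120): take the remaining 700 → done.
Site-28, Site-9: unused.
Cost = 2500×50 + 700×120 = 209000.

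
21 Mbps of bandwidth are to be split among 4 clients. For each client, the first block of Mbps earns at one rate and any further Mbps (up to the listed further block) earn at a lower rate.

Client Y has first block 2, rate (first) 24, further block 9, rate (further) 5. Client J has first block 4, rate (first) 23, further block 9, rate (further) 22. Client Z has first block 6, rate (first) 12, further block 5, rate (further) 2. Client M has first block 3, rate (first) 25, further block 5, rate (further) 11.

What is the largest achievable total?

449

Treat each block as its own option and order by rate: Client M/T1 25 > Client Y/T1 24 > Client J/T1 23 > Client J/T2 22 > Client Z/T1 12 > Client M/T2 11 > Client Y/T2 5 > Client Z/T2 2.
Client M/T1 (25): +3 → 18 left.
Fill Client Y T1 block (2 at 24) → 16 left.
Fill Client J T1 block (4 at 23) → 12 left.
Client J/T2 (22): +9 → 3 left.
3 remain; put them into Client Z T1 at 12.
Total = 25×3 + 24×2 + 23×4 + 22×9 + 12×3 = 449.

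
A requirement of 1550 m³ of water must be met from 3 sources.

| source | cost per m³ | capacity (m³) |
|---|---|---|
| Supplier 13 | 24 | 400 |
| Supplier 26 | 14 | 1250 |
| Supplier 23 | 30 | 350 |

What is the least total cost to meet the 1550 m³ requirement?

Fill from the cheapest source first.
Take 1250 from Supplier 26 at 14 ; need 300 more.
Take 300 from Supplier 13 at 24 to finish.
Supplier 23: unused.
Cost = 1250×14 + 300×24 = 24700.

24700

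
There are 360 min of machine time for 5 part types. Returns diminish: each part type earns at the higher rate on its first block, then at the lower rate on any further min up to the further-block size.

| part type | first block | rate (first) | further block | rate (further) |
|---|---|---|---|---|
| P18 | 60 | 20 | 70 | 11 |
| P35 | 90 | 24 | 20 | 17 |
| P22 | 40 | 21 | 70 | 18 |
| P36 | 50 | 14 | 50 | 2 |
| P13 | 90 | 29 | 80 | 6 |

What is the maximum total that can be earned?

8240

Treat each block as its own option and order by rate: P13/tier1 29 > P35/tier1 24 > P22/tier1 21 > P18/tier1 20 > P22/tier2 18 > P35/tier2 17 > P36/tier1 14 > P18/tier2 11 > P13/tier2 6 > P36/tier2 2.
Fill P13 tier1 block (90 at 29) — 270 left.
Fill P35 tier1 block (90 at 24) — 180 left.
P22/tier1 (21): +40 — 140 left.
Fill P18 tier1 block (60 at 20) — 80 left.
P22/tier2 (18): +70 — 10 left.
P35 tier2 at 17: only 10 left, fill 10.
Total = 29×90 + 24×90 + 21×40 + 20×60 + 18×70 + 17×10 = 8240.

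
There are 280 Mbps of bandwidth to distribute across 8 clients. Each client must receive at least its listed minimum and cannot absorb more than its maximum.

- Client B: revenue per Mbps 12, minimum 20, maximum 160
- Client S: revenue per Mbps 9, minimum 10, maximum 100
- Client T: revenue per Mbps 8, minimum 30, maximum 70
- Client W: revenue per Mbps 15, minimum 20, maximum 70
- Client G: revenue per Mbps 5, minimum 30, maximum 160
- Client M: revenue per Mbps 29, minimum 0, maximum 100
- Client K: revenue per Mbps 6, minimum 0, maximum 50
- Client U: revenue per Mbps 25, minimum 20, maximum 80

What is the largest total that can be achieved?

5670

Meeting every minimum uses 20+10+30+20+30+0+0+20 = 130 Mbps, leaving 150.
Order the clients by revenue per Mbps: Client M 29 > Client U 25 > Client W 15 > Client B 12 > Client S 9 > Client T 8 > Client K 6 > Client G 5.
Client M: +100 to 100 (cap) → 50 left.
Only 50 left; Client U takes them to reach 70.
Total = 12×20 + 9×10 + 8×30 + 15×20 + 5×30 + 29×100 + 25×70 = 5670.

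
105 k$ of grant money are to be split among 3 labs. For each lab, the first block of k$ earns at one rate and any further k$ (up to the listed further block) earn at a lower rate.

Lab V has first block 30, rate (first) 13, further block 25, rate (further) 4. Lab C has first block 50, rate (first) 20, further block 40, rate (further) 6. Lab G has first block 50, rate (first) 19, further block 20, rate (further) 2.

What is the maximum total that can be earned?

Order all 6 blocks by rate: Lab C/first 20 > Lab G/first 19 > Lab V/first 13 > Lab C/second 6 > Lab V/second 4 > Lab G/second 2.
Lab C first at 20: fill all 50 ; 55 left.
Lab G/first (19): +50 ; 5 left.
5 remain; put them into Lab V first at 13.
Total = 20×50 + 19×50 + 13×5 = 2015.

2015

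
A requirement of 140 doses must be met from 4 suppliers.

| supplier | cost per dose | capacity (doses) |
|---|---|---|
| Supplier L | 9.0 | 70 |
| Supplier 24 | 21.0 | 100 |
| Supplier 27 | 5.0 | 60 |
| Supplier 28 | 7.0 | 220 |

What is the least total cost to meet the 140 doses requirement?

Cheapest first:
Take 60 from Supplier 27 at 5.0 ; need 80 more.
Supplier 28 (7.0): take the remaining 80 ; done.
Supplier L, Supplier 24: unused.
Cost = 60×5.0 + 80×7.0 = 860.

860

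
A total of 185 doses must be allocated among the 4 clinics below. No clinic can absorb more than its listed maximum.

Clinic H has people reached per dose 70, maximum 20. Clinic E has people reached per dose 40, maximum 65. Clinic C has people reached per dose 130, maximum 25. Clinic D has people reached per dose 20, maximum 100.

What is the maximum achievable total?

8750

Order the clinics by people reached per dose: Clinic C 130 > Clinic H 70 > Clinic E 40 > Clinic D 20.
Give Clinic C 25 to hit its cap of 25 — 160 left.
Give Clinic H 20 to hit its cap of 20 — 140 left.
Clinic E: +65 to 65 (cap) — 75 left.
Clinic D has room for 100 but only 75 remain, so it gets 75.
Total = 70×20 + 40×65 + 130×25 + 20×75 = 8750.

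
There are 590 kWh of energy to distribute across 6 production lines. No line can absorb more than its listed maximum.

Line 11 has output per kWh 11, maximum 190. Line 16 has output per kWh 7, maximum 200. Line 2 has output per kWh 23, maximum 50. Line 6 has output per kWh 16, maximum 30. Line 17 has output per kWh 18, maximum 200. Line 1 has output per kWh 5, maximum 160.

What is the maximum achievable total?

8160

Order the production lines by output per kWh: Line 2 23 > Line 17 18 > Line 6 16 > Line 11 11 > Line 16 7 > Line 1 5.
Give Line 2 50 to hit its cap of 50 ; 540 left.
Line 17: +200 to 200 (cap) ; 340 left.
Line 6 takes 30 to reach its cap of 30 ; 310 left.
Give Line 11 190 to hit its cap of 190 ; 120 left.
Line 16: +120 (room for 200) → 120. Pool exhausted.
Total = 11×190 + 7×120 + 23×50 + 16×30 + 18×200 = 8160.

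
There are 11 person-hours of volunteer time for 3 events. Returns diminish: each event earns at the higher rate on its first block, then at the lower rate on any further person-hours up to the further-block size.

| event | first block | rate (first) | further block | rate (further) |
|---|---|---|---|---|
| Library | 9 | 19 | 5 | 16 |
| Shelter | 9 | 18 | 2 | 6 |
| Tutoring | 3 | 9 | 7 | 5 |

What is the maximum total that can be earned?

Treat each block as its own option and order by rate: Library/tier1 19 > Shelter/tier1 18 > Library/tier2 16 > Tutoring/tier1 9 > Shelter/tier2 6 > Tutoring/tier2 5.
Library tier1 at 19: fill all 9 ; 2 left.
Shelter tier1 at 18: only 2 left, fill 2.
Total = 19×9 + 18×2 = 207.

207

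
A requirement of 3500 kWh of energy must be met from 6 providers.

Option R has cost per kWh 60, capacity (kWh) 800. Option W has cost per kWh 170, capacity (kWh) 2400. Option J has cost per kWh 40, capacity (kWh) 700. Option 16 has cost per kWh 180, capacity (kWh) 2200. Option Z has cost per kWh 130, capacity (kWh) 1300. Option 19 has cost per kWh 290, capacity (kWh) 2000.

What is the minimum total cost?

364000

Use providers in increasing cost order.
Option J (40): use full 700 → 2800 kWh to go.
Take 800 from Option R at 60 → need 2000 more.
Option Z (130): use full 1300 → 700 kWh to go.
Option W (170): take the remaining 700 → done.
Option 16, Option 19: unused.
Cost = 700×40 + 800×60 + 1300×130 + 700×170 = 364000.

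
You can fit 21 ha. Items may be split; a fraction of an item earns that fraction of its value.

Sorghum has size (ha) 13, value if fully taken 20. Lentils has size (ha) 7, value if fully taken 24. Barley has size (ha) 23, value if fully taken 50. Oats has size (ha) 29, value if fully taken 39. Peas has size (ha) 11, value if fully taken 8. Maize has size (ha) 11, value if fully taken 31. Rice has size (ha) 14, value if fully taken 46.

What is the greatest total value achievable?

70

Best value per unit of size first: Lentils 24/7≈3.43, Rice 46/14≈3.29, Maize 31/11≈2.82, Barley 50/23≈2.17, Sorghum 20/13≈1.54, Oats 39/29≈1.34, Peas 8/11≈0.727.
Lentils: take in full, 7 ha for value 24 ; 14 left.
Take all of Rice (14 ha, value 46) ; 0 ha left.
Total value = 70.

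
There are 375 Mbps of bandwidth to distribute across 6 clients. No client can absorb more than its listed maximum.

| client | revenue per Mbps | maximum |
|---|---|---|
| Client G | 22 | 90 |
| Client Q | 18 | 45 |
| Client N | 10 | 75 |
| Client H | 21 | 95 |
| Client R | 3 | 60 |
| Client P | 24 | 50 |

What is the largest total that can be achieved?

Order the clients by revenue per Mbps: Client P 24 > Client G 22 > Client H 21 > Client Q 18 > Client N 10 > Client R 3.
Client P: +50 to 50 (cap) — 325 left.
Client G: +90 to 90 (cap) — 235 left.
Client H: +95 to 95 (cap) — 140 left.
Client Q: +45 to 45 (cap) — 95 left.
Client N takes 75 to reach its cap of 75 — 20 left.
Client R has room for 60 but only 20 remain, so it gets 20.
Total = 22×90 + 18×45 + 10×75 + 21×95 + 3×20 + 24×50 = 6795.

6795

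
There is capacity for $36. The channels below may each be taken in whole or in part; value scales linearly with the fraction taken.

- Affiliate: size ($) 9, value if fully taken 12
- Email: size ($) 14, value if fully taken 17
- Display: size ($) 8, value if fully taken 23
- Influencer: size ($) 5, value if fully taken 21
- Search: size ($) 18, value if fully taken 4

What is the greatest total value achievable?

Best value per unit of size first: Influencer 21/5≈4.2, Display 23/8≈2.88, Affiliate 12/9≈1.33, Email 17/14≈1.21, Search 4/18≈0.222.
Influencer: take in full, 5 $ for value 21 → 31 left.
Take all of Display (8 $, value 23) → 23 $ left.
All 9 $ of Affiliate fit (value 12) → 14 remain.
Take all of Email (14 $, value 17) → 0 $ left.
Total value = 73.

73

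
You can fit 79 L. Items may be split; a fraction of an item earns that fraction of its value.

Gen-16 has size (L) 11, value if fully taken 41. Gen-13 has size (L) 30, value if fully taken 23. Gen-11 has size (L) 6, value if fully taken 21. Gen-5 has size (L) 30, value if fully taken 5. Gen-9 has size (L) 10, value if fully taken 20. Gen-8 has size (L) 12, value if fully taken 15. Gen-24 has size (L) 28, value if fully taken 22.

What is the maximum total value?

128.2

Best value per unit of size first: Gen-16 41/11≈3.73, Gen-11 21/6≈3.5, Gen-9 20/10≈2, Gen-8 15/12≈1.25, Gen-24 22/28≈0.786, Gen-13 23/30≈0.767, Gen-5 5/30≈0.167.
Take all of Gen-16 (11 L, value 41) ; 68 L left.
Gen-11: take in full, 6 L for value 21 ; 62 left.
Take all of Gen-9 (10 L, value 20) ; 52 L left.
All 12 L of Gen-8 fit (value 15) ; 40 remain.
Take all of Gen-24 (28 L, value 22) ; 12 L left.
Fill the last 12 L with part of Gen-13: 12/30 of it earns 9.2.
Total value = 128.2.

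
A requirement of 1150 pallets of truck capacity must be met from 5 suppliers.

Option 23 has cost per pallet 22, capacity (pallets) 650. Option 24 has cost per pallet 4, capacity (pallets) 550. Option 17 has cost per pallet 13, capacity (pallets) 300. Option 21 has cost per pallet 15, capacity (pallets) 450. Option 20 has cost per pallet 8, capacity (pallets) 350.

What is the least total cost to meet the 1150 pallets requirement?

8250

Fill from the cheapest supplier first.
Option 24 (4): use full 550 → 600 pallets to go.
Option 20 at 8: take all 350 pallets → 250 still needed.
Option 17 (13): take the remaining 250 → done.
Option 21, Option 23: unused.
Cost = 550×4 + 350×8 + 250×13 = 8250.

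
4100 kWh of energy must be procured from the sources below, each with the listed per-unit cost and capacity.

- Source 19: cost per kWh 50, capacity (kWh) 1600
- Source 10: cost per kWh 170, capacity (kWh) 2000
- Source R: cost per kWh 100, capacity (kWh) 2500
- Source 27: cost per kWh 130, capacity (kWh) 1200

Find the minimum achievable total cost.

Cheapest first:
Take 1600 from Source 19 at 50 — need 2500 more.
Source R (100): use full 2500 — 0 kWh to go.
Source 27, Source 10: unused.
Cost = 1600×50 + 2500×100 = 330000.

330000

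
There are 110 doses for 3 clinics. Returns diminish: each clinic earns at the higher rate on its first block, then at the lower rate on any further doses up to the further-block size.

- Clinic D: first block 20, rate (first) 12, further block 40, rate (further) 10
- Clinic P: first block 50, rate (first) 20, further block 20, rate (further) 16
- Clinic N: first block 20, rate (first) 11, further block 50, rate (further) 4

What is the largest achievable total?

Order all 6 blocks by rate: Clinic P/tier1 20 > Clinic P/tier2 16 > Clinic D/tier1 12 > Clinic N/tier1 11 > Clinic D/tier2 10 > Clinic N/tier2 4.
Clinic P tier1 at 20: fill all 50 ; 60 left.
Clinic P tier2 at 16: fill all 20 ; 40 left.
Fill Clinic D tier1 block (20 at 12) ; 20 left.
Fill Clinic N tier1 block (20 at 11) ; 0 left.
Total = 20×50 + 16×20 + 12×20 + 11×20 = 1780.

1780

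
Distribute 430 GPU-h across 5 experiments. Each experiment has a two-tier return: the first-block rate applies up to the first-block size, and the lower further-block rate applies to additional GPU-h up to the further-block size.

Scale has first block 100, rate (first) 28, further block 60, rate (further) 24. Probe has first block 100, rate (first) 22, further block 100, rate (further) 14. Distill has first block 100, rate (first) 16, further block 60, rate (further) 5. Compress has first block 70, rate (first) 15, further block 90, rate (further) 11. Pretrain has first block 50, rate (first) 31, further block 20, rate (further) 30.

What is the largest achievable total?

Rank every tier by rate: Pretrain/T1 31 > Pretrain/T2 30 > Scale/T1 28 > Scale/T2 24 > Probe/T1 22 > Distill/T1 16 > Compress/T1 15 > Probe/T2 14 > Compress/T2 11 > Distill/T2 5.
Pretrain T1 at 31: fill all 50 ; 380 left.
Fill Pretrain T2 block (20 at 30) ; 360 left.
Fill Scale T1 block (100 at 28) ; 260 left.
Fill Scale T2 block (60 at 24) ; 200 left.
Fill Probe T1 block (100 at 22) ; 100 left.
Distill T1 at 16: fill all 100 ; 0 left.
Total = 31×50 + 30×20 + 28×100 + 24×60 + 22×100 + 16×100 = 10190.

10190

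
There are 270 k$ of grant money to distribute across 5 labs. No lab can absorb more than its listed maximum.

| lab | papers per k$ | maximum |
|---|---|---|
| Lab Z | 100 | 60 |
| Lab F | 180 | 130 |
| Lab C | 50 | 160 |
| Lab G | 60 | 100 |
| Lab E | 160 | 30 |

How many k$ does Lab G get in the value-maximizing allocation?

Rank by papers per k$: Lab F 180 > Lab E 160 > Lab Z 100 > Lab G 60 > Lab C 50.
Lab F takes 130 to reach its cap of 130 → 140 left.
Lab E takes 30 to reach its cap of 30 → 110 left.
Lab Z: +60 to 60 (cap) → 50 left.
Lab G: +50 (room for 100) → 50. Pool exhausted.

50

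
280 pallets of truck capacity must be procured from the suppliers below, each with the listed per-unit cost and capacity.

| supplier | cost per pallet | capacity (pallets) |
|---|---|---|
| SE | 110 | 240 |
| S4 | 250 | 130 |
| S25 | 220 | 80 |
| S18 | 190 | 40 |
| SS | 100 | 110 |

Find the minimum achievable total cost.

29700

Fill from the cheapest supplier first.
SS (100): use full 110 ; 170 pallets to go.
SE (110): take the remaining 170 ; done.
S18, S25, S4: unused.
Cost = 110×100 + 170×110 = 29700.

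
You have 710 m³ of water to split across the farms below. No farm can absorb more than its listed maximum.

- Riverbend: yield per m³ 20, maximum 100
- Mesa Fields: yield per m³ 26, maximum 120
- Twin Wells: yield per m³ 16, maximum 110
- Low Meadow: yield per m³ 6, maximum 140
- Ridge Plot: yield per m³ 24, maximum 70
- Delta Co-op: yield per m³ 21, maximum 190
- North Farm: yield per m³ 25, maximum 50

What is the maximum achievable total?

Rank by yield per m³: Mesa Fields 26 > North Farm 25 > Ridge Plot 24 > Delta Co-op 21 > Riverbend 20 > Twin Wells 16 > Low Meadow 6.
Mesa Fields takes 120 to reach its cap of 120 → 590 left.
North Farm takes 50 to reach its cap of 50 → 540 left.
Give Ridge Plot 70 to hit its cap of 70 → 470 left.
Delta Co-op: +190 to 190 (cap) → 280 left.
Riverbend: +100 to 100 (cap) → 180 left.
Twin Wells: +110 to 110 (cap) → 70 left.
Low Meadow: +70 (room for 140) → 70. Pool exhausted.
Total = 20×100 + 26×120 + 16×110 + 6×70 + 24×70 + 21×190 + 25×50 = 14220.

14220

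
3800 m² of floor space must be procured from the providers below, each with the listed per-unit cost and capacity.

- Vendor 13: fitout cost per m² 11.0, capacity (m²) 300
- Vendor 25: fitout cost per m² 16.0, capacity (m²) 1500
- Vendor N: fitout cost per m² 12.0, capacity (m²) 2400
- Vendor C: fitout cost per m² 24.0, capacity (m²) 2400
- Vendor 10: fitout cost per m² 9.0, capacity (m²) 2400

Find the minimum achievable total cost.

Cheapest first:
Vendor 10 at 9.0: take all 2400 m² — 1400 still needed.
Take 300 from Vendor 13 at 11.0 — need 1100 more.
Vendor N (12.0): take the remaining 1100 — done.
Vendor 25, Vendor C: unused.
Cost = 2400×9.0 + 300×11.0 + 1100×12.0 = 38100.

38100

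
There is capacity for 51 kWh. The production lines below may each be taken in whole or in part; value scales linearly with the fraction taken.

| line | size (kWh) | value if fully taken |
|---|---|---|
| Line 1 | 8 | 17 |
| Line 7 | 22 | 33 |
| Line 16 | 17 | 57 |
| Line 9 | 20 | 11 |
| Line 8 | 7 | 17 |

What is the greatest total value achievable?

119.5

Best value per unit of size first: Line 16 57/17≈3.35, Line 8 17/7≈2.43, Line 1 17/8≈2.12, Line 7 33/22≈1.5, Line 9 11/20≈0.55.
Take all of Line 16 (17 kWh, value 57) — 34 kWh left.
All 7 kWh of Line 8 fit (value 17) — 27 remain.
Take all of Line 1 (8 kWh, value 17) — 19 kWh left.
Fill the last 19 kWh with part of Line 7: 19/22 of it earns 28.5.
Total value = 119.5.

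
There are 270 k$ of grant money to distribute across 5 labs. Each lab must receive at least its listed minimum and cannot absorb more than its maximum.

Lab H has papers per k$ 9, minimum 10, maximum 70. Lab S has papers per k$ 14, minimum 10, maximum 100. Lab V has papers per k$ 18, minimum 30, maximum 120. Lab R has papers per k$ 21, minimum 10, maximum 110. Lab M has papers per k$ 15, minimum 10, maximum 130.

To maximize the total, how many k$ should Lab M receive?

20

Meeting every minimum uses 10+10+30+10+10 = 70 k$, leaving 200.
Rank by papers per k$: Lab R 21 > Lab V 18 > Lab M 15 > Lab S 14 > Lab H 9.
Lab R: +100 to 110 (cap) ; 100 left.
Lab V: +90 to 120 (cap) ; 10 left.
Lab M has room for 120 more but only 10 remain, so it gets 20.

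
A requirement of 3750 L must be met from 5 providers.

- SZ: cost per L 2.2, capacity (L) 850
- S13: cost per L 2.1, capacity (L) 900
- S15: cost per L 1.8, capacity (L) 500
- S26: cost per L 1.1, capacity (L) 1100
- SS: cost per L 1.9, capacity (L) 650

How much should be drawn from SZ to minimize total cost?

Fill from the cheapest provider first.
S26 at 1.1: take all 1100 L ; 2650 still needed.
Take 500 from S15 at 1.8 ; need 2150 more.
Take 650 from SS at 1.9 ; need 1500 more.
S13 (2.1): use full 900 ; 600 L to go.
SZ at 2.2: take 600 of its 850 ; requirement met.

600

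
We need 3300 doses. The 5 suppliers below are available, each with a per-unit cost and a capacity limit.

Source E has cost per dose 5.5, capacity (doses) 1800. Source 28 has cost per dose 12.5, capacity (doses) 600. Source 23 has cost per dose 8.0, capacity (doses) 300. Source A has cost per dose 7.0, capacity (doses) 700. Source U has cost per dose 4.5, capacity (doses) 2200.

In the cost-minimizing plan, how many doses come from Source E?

1100

Cheapest first:
Source U (4.5): use full 2200 ; 1100 doses to go.
Source E (5.5): take the remaining 1100 ; done.
Source A, Source 23, Source 28: unused.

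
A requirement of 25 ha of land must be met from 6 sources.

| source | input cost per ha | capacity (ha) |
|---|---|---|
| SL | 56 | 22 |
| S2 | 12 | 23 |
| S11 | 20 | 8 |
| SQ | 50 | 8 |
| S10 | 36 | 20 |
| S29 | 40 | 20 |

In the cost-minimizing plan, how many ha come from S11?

2

Cheapest first:
S2 at 12: take all 23 ha — 2 still needed.
Take 2 from S11 at 20 to finish.
S10, S29, SQ, SL: unused.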